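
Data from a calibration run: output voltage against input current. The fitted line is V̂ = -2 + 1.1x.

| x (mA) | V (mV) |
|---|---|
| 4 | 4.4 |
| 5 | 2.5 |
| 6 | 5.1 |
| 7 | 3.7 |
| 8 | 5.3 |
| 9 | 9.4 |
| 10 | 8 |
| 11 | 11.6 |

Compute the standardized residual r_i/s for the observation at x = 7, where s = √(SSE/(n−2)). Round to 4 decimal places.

x=4: V̂ = -2 + 1.1·4 = 2.4; r = 4.4 − 2.4 = 2
x=5: V̂ = -2 + 1.1·5 = 3.5; r = 2.5 − 3.5 = -1
x=6: V̂ = -2 + 1.1·6 = 4.6; r = 5.1 − 4.6 = 0.5
x=7: V̂ = -2 + 1.1·7 = 5.7; r = 3.7 − 5.7 = -2
x=8: V̂ = -2 + 1.1·8 = 6.8; r = 5.3 − 6.8 = -1.5
x=9: V̂ = -2 + 1.1·9 = 7.9; r = 9.4 − 7.9 = 1.5
x=10: V̂ = -2 + 1.1·10 = 9; r = 8 − 9 = -1
x=11: V̂ = -2 + 1.1·11 = 10.1; r = 11.6 − 10.1 = 1.5
SSE = 4 + 1 + 0.25 + 4 + 2.25 + 2.25 + 1 + 2.25 = 17
s = √(17/6) = 1.68325
r/s = -2 / 1.68325 = -1.1882

-1.1882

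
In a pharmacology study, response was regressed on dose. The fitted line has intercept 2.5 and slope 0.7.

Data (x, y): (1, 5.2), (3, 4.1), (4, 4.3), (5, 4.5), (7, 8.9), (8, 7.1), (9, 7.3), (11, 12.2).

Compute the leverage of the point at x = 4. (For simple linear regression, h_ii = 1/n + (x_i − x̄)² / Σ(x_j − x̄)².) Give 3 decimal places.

x̄ = (1 + 3 + 4 + 5 + 7 + 8 + 9 + 11)/8 = 6
Σ(x − x̄)² = 25 + 9 + 4 + 1 + 1 + 4 + 9 + 25 = 78
h = 1/8 + (-2)²/78 = 0.125 + 0.0512821 = 0.176

h = 0.176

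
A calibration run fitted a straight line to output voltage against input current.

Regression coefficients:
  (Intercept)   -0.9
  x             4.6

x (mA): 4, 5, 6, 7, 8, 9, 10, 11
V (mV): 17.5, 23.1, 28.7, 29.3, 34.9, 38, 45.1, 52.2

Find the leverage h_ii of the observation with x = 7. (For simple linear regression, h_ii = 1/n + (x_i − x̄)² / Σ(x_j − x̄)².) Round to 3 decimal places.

x̄ = (4 + 5 + 6 + 7 + 8 + 9 + 10 + 11)/8 = 7.5
Σ(x − x̄)² = 12.25 + 6.25 + 2.25 + 0.25 + 0.25 + 2.25 + 6.25 + 12.25 = 42
h = 1/8 + (-0.5)²/42 = 0.125 + 0.00595238 = 0.131

h = 0.131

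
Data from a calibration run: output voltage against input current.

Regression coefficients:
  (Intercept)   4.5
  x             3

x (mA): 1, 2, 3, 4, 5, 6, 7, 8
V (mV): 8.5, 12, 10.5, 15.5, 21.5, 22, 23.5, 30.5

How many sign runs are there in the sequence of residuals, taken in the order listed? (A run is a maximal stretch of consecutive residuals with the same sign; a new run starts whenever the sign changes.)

5 runs

x=1: ŷ = 4.5 + 3·1 = 7.5; r = 8.5 − 7.5 = 1
x=2: ŷ = 4.5 + 3·2 = 10.5; r = 12 − 10.5 = 1.5
x=3: ŷ = 4.5 + 3·3 = 13.5; r = 10.5 − 13.5 = -3
x=4: ŷ = 4.5 + 3·4 = 16.5; r = 15.5 − 16.5 = -1
x=5: ŷ = 4.5 + 3·5 = 19.5; r = 21.5 − 19.5 = 2
x=6: ŷ = 4.5 + 3·6 = 22.5; r = 22 − 22.5 = -0.5
x=7: ŷ = 4.5 + 3·7 = 25.5; r = 23.5 − 25.5 = -2
x=8: ŷ = 4.5 + 3·8 = 28.5; r = 30.5 − 28.5 = 2
Signs: + + − − + − − +
Runs: +×2, −×2, +×1, −×2, +×1 → 5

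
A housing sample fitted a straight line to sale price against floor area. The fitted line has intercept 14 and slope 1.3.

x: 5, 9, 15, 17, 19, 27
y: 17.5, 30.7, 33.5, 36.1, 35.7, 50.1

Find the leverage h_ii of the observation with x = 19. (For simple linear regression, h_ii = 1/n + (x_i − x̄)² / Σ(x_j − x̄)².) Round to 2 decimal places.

h = 0.21

x̄ = (5 + 9 + 15 + 17 + 19 + 27)/6 = 15.3333
Σ(x − x̄)² = 106.778 + 40.1111 + 0.111111 + 2.77778 + 13.4444 + 136.111 = 299.333
h = 1/6 + (3.66667)²/299.333 = 0.166667 + 0.0449146 = 0.21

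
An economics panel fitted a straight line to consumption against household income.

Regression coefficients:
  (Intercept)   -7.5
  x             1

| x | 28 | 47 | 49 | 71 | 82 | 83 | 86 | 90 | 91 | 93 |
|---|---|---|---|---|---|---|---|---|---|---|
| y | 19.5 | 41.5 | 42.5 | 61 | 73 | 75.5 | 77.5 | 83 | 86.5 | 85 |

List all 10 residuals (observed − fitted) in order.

x=28: ŷ = -7.5 + 28 = 20.5; r = 19.5 − 20.5 = -1
x=47: ŷ = -7.5 + 47 = 39.5; r = 41.5 − 39.5 = 2
x=49: ŷ = -7.5 + 49 = 41.5; r = 42.5 − 41.5 = 1
x=71: ŷ = -7.5 + 71 = 63.5; r = 61 − 63.5 = -2.5
x=82: ŷ = -7.5 + 82 = 74.5; r = 73 − 74.5 = -1.5
x=83: ŷ = -7.5 + 83 = 75.5; r = 75.5 − 75.5 = 0
x=86: ŷ = -7.5 + 86 = 78.5; r = 77.5 − 78.5 = -1
x=90: ŷ = -7.5 + 90 = 82.5; r = 83 − 82.5 = 0.5
x=91: ŷ = -7.5 + 91 = 83.5; r = 86.5 − 83.5 = 3
x=93: ŷ = -7.5 + 93 = 85.5; r = 85 − 85.5 = -0.5

-1, 2, 1, -2.5, -1.5, 0, -1, 0.5, 3, -0.5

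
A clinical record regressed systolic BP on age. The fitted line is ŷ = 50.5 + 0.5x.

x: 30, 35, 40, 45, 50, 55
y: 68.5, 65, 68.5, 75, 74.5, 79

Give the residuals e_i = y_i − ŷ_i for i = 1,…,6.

x=30: ŷ = 50.5 + 0.5·30 = 65.5; e = 68.5 − 65.5 = 3
x=35: ŷ = 50.5 + 0.5·35 = 68; e = 65 − 68 = -3
x=40: ŷ = 50.5 + 0.5·40 = 70.5; e = 68.5 − 70.5 = -2
x=45: ŷ = 50.5 + 0.5·45 = 73; e = 75 − 73 = 2
x=50: ŷ = 50.5 + 0.5·50 = 75.5; e = 74.5 − 75.5 = -1
x=55: ŷ = 50.5 + 0.5·55 = 78; e = 79 − 78 = 1

3, -3, -2, 2, -1, 1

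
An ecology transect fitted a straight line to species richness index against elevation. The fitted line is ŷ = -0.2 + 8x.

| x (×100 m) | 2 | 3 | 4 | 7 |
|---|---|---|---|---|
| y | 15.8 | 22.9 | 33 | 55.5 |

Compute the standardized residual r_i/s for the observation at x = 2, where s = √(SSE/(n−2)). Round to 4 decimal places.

x=2: ŷ = -0.2 + 8·2 = 15.8; r = 15.8 − 15.8 = 0
x=3: ŷ = -0.2 + 8·3 = 23.8; r = 22.9 − 23.8 = -0.9
x=4: ŷ = -0.2 + 8·4 = 31.8; r = 33 − 31.8 = 1.2
x=7: ŷ = -0.2 + 8·7 = 55.8; r = 55.5 − 55.8 = -0.3
SSE = 0 + 0.81 + 1.44 + 0.09 = 2.34
s = √(2.34/2) = 1.08167
r/s = 0 / 1.08167 = 0.0000

0.0000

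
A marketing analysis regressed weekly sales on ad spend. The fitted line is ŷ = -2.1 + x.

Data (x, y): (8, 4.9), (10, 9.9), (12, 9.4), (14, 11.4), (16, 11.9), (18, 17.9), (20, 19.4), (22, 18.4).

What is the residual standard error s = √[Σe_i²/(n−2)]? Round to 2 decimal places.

s = 1.73

x=8: ŷ = -2.1 + 8 = 5.9; e = 4.9 − 5.9 = -1
x=10: ŷ = -2.1 + 10 = 7.9; e = 9.9 − 7.9 = 2
x=12: ŷ = -2.1 + 12 = 9.9; e = 9.4 − 9.9 = -0.5
x=14: ŷ = -2.1 + 14 = 11.9; e = 11.4 − 11.9 = -0.5
x=16: ŷ = -2.1 + 16 = 13.9; e = 11.9 − 13.9 = -2
x=18: ŷ = -2.1 + 18 = 15.9; e = 17.9 − 15.9 = 2
x=20: ŷ = -2.1 + 20 = 17.9; e = 19.4 − 17.9 = 1.5
x=22: ŷ = -2.1 + 22 = 19.9; e = 18.4 − 19.9 = -1.5
SSE = 1 + 4 + 0.25 + 0.25 + 4 + 4 + 2.25 + 2.25 = 18
s = √(18/6) = √3 ≈ 1.73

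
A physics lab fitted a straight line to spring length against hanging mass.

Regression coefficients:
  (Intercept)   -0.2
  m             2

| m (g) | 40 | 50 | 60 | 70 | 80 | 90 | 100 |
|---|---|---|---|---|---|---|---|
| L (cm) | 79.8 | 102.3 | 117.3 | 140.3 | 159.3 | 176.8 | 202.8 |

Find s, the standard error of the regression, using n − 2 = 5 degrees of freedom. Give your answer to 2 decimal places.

s = 2.49

m=40: L̂ = -0.2 + 2·40 = 79.8; e = 79.8 − 79.8 = 0
m=50: L̂ = -0.2 + 2·50 = 99.8; e = 102.3 − 99.8 = 2.5
m=60: L̂ = -0.2 + 2·60 = 119.8; e = 117.3 − 119.8 = -2.5
m=70: L̂ = -0.2 + 2·70 = 139.8; e = 140.3 − 139.8 = 0.5
m=80: L̂ = -0.2 + 2·80 = 159.8; e = 159.3 − 159.8 = -0.5
m=90: L̂ = -0.2 + 2·90 = 179.8; e = 176.8 − 179.8 = -3
m=100: L̂ = -0.2 + 2·100 = 199.8; e = 202.8 − 199.8 = 3
SSE = 0 + 6.25 + 6.25 + 0.25 + 0.25 + 9 + 9 = 31
s = √(31/5) = √6.2 ≈ 2.49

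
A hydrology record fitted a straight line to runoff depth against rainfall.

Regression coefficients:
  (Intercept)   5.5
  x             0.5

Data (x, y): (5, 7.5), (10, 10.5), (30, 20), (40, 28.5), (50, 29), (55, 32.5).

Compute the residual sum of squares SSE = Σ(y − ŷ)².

SSE = 12

x=5: ŷ = 5.5 + 0.5·5 = 8; r = 7.5 − 8 = -0.5
x=10: ŷ = 5.5 + 0.5·10 = 10.5; r = 10.5 − 10.5 = 0
x=30: ŷ = 5.5 + 0.5·30 = 20.5; r = 20 − 20.5 = -0.5
x=40: ŷ = 5.5 + 0.5·40 = 25.5; r = 28.5 − 25.5 = 3
x=50: ŷ = 5.5 + 0.5·50 = 30.5; r = 29 − 30.5 = -1.5
x=55: ŷ = 5.5 + 0.5·55 = 33; r = 32.5 − 33 = -0.5
SSE = 0.25 + 0 + 0.25 + 9 + 2.25 + 0.25 = 12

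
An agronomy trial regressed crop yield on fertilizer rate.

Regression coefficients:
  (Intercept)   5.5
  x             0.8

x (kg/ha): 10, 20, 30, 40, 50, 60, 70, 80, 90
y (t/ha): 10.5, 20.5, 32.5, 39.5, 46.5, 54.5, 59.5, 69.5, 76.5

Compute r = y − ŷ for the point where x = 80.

ŷ = 5.5 + 0.8·80 = 69.5
r = 69.5 − 69.5 = 0

r = 0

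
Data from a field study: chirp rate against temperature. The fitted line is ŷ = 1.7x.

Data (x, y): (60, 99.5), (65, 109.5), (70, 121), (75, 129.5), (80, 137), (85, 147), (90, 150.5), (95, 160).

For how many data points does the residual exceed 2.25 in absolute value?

3

x=60: ŷ = 1.7·60 = 102; e = 99.5 − 102 = -2.5
x=65: ŷ = 1.7·65 = 110.5; e = 109.5 − 110.5 = -1
x=70: ŷ = 1.7·70 = 119; e = 121 − 119 = 2
x=75: ŷ = 1.7·75 = 127.5; e = 129.5 − 127.5 = 2
x=80: ŷ = 1.7·80 = 136; e = 137 − 136 = 1
x=85: ŷ = 1.7·85 = 144.5; e = 147 − 144.5 = 2.5
x=90: ŷ = 1.7·90 = 153; e = 150.5 − 153 = -2.5
x=95: ŷ = 1.7·95 = 161.5; e = 160 − 161.5 = -1.5
|e| > 2.25: x=60 (|e|=2.5), x=85 (|e|=2.5), x=90 (|e|=2.5) → 3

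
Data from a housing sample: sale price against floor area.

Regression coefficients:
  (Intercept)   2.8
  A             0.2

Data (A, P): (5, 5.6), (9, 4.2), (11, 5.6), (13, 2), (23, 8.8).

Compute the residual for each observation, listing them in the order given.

1.8, -0.4, 0.6, -3.4, 1.4

A=5: P̂ = 2.8 + 0.2·5 = 3.8; r = 5.6 − 3.8 = 1.8
A=9: P̂ = 2.8 + 0.2·9 = 4.6; r = 4.2 − 4.6 = -0.4
A=11: P̂ = 2.8 + 0.2·11 = 5; r = 5.6 − 5 = 0.6
A=13: P̂ = 2.8 + 0.2·13 = 5.4; r = 2 − 5.4 = -3.4
A=23: P̂ = 2.8 + 0.2·23 = 7.4; r = 8.8 − 7.4 = 1.4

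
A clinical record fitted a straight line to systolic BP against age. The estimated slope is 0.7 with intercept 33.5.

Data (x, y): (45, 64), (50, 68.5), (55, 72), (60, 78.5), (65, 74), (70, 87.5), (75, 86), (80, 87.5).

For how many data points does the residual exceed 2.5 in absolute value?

3

x=45: ŷ = 33.5 + 0.7·45 = 65; e = 64 − 65 = -1
x=50: ŷ = 33.5 + 0.7·50 = 68.5; e = 68.5 − 68.5 = 0
x=55: ŷ = 33.5 + 0.7·55 = 72; e = 72 − 72 = 0
x=60: ŷ = 33.5 + 0.7·60 = 75.5; e = 78.5 − 75.5 = 3
x=65: ŷ = 33.5 + 0.7·65 = 79; e = 74 − 79 = -5
x=70: ŷ = 33.5 + 0.7·70 = 82.5; e = 87.5 − 82.5 = 5
x=75: ŷ = 33.5 + 0.7·75 = 86; e = 86 − 86 = 0
x=80: ŷ = 33.5 + 0.7·80 = 89.5; e = 87.5 − 89.5 = -2
|e| > 2.5: x=60 (|e|=3), x=65 (|e|=5), x=70 (|e|=5) → 3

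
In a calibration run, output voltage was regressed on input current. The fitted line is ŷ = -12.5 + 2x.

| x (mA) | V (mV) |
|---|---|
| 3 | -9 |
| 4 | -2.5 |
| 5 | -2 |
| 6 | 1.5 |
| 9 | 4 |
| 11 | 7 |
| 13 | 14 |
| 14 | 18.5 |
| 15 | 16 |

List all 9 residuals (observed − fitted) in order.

-2.5, 2, 0.5, 2, -1.5, -2.5, 0.5, 3, -1.5

x=3: ŷ = -12.5 + 2·3 = -6.5; e = -9 − (-6.5) = -2.5
x=4: ŷ = -12.5 + 2·4 = -4.5; e = -2.5 − (-4.5) = 2
x=5: ŷ = -12.5 + 2·5 = -2.5; e = -2 − (-2.5) = 0.5
x=6: ŷ = -12.5 + 2·6 = -0.5; e = 1.5 − (-0.5) = 2
x=9: ŷ = -12.5 + 2·9 = 5.5; e = 4 − 5.5 = -1.5
x=11: ŷ = -12.5 + 2·11 = 9.5; e = 7 − 9.5 = -2.5
x=13: ŷ = -12.5 + 2·13 = 13.5; e = 14 − 13.5 = 0.5
x=14: ŷ = -12.5 + 2·14 = 15.5; e = 18.5 − 15.5 = 3
x=15: ŷ = -12.5 + 2·15 = 17.5; e = 16 − 17.5 = -1.5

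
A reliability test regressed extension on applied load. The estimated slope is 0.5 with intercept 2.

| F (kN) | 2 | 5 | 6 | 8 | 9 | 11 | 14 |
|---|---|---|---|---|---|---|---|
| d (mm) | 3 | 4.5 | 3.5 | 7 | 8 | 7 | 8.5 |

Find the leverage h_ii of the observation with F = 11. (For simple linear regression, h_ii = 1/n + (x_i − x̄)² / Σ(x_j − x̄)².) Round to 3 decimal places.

h = 0.247

F̄ = (2 + 5 + 6 + 8 + 9 + 11 + 14)/7 = 7.85714
Σ(F − F̄)² = 34.3061 + 8.16327 + 3.44898 + 0.0204082 + 1.30612 + 9.87755 + 37.7347 = 94.8571
h = 1/7 + (3.14286)²/94.8571 = 0.142857 + 0.104131 = 0.247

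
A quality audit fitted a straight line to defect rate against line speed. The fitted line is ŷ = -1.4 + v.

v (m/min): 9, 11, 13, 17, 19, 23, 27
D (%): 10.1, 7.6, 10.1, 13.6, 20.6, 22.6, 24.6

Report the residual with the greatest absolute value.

v=9: ŷ = -1.4 + 9 = 7.6; r = 10.1 − 7.6 = 2.5
v=11: ŷ = -1.4 + 11 = 9.6; r = 7.6 − 9.6 = -2
v=13: ŷ = -1.4 + 13 = 11.6; r = 10.1 − 11.6 = -1.5
v=17: ŷ = -1.4 + 17 = 15.6; r = 13.6 − 15.6 = -2
v=19: ŷ = -1.4 + 19 = 17.6; r = 20.6 − 17.6 = 3
v=23: ŷ = -1.4 + 23 = 21.6; r = 22.6 − 21.6 = 1
v=27: ŷ = -1.4 + 27 = 25.6; r = 24.6 − 25.6 = -1
Largest |r| is 3 at v = 19, residual 3.

r = 3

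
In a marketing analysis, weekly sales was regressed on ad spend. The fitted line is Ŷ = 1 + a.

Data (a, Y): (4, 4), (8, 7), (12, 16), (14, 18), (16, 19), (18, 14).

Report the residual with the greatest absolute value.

a=4: Ŷ = 1 + 4 = 5; e = 4 − 5 = -1
a=8: Ŷ = 1 + 8 = 9; e = 7 − 9 = -2
a=12: Ŷ = 1 + 12 = 13; e = 16 − 13 = 3
a=14: Ŷ = 1 + 14 = 15; e = 18 − 15 = 3
a=16: Ŷ = 1 + 16 = 17; e = 19 − 17 = 2
a=18: Ŷ = 1 + 18 = 19; e = 14 − 19 = -5
Largest |e| is 5 at a = 18, residual -5.

e = -5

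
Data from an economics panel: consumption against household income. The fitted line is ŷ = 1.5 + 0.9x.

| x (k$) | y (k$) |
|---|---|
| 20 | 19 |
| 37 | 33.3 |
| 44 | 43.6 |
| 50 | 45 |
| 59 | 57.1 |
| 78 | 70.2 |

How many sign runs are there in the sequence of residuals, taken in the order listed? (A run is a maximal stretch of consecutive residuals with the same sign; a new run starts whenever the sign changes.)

5 runs

x=20: ŷ = 1.5 + 0.9·20 = 19.5; e = 19 − 19.5 = -0.5
x=37: ŷ = 1.5 + 0.9·37 = 34.8; e = 33.3 − 34.8 = -1.5
x=44: ŷ = 1.5 + 0.9·44 = 41.1; e = 43.6 − 41.1 = 2.5
x=50: ŷ = 1.5 + 0.9·50 = 46.5; e = 45 − 46.5 = -1.5
x=59: ŷ = 1.5 + 0.9·59 = 54.6; e = 57.1 − 54.6 = 2.5
x=78: ŷ = 1.5 + 0.9·78 = 71.7; e = 70.2 − 71.7 = -1.5
Signs: − − + − + −
Runs: −×2, +×1, −×1, +×1, −×1 → 5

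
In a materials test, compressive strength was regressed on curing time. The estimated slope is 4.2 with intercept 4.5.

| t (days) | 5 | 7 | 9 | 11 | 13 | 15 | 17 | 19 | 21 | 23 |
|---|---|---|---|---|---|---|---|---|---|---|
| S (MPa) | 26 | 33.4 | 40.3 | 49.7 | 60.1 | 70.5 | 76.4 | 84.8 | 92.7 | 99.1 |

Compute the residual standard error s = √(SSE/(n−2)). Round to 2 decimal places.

t=5: Ŝ = 4.5 + 4.2·5 = 25.5; r = 26 − 25.5 = 0.5
t=7: Ŝ = 4.5 + 4.2·7 = 33.9; r = 33.4 − 33.9 = -0.5
t=9: Ŝ = 4.5 + 4.2·9 = 42.3; r = 40.3 − 42.3 = -2
t=11: Ŝ = 4.5 + 4.2·11 = 50.7; r = 49.7 − 50.7 = -1
t=13: Ŝ = 4.5 + 4.2·13 = 59.1; r = 60.1 − 59.1 = 1
t=15: Ŝ = 4.5 + 4.2·15 = 67.5; r = 70.5 − 67.5 = 3
t=17: Ŝ = 4.5 + 4.2·17 = 75.9; r = 76.4 − 75.9 = 0.5
t=19: Ŝ = 4.5 + 4.2·19 = 84.3; r = 84.8 − 84.3 = 0.5
t=21: Ŝ = 4.5 + 4.2·21 = 92.7; r = 92.7 − 92.7 = 0
t=23: Ŝ = 4.5 + 4.2·23 = 101.1; r = 99.1 − 101.1 = -2
SSE = 0.25 + 0.25 + 4 + 1 + 1 + 9 + 0.25 + 0.25 + 0 + 4 = 20
s = √(20/8) = √2.5 ≈ 1.58

s = 1.58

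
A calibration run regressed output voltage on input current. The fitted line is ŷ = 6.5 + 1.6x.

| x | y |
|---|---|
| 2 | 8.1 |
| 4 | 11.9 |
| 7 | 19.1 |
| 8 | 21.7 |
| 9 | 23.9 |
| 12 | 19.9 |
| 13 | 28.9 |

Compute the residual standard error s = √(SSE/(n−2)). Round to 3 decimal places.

s = 3.361

x=2: ŷ = 6.5 + 1.6·2 = 9.7; r = 8.1 − 9.7 = -1.6
x=4: ŷ = 6.5 + 1.6·4 = 12.9; r = 11.9 − 12.9 = -1
x=7: ŷ = 6.5 + 1.6·7 = 17.7; r = 19.1 − 17.7 = 1.4
x=8: ŷ = 6.5 + 1.6·8 = 19.3; r = 21.7 − 19.3 = 2.4
x=9: ŷ = 6.5 + 1.6·9 = 20.9; r = 23.9 − 20.9 = 3
x=12: ŷ = 6.5 + 1.6·12 = 25.7; r = 19.9 − 25.7 = -5.8
x=13: ŷ = 6.5 + 1.6·13 = 27.3; r = 28.9 − 27.3 = 1.6
SSE = 2.56 + 1 + 1.96 + 5.76 + 9 + 33.64 + 2.56 = 56.48
s = √(56.48/5) = √11.296 ≈ 3.361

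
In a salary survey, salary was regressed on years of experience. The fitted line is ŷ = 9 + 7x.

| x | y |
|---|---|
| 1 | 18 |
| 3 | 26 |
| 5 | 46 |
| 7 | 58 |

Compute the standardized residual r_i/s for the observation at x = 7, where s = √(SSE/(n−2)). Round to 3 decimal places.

x=1: ŷ = 9 + 7·1 = 16; r = 18 − 16 = 2
x=3: ŷ = 9 + 7·3 = 30; r = 26 − 30 = -4
x=5: ŷ = 9 + 7·5 = 44; r = 46 − 44 = 2
x=7: ŷ = 9 + 7·7 = 58; r = 58 − 58 = 0
SSE = 4 + 16 + 4 + 0 = 24
s = √(24/2) = 3.4641
r/s = 0 / 3.4641 = 0.000

0.000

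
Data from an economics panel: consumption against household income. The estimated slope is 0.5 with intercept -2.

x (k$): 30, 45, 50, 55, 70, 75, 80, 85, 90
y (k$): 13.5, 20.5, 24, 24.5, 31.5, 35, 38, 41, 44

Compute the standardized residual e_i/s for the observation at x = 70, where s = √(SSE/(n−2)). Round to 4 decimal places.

-1.6202

x=30: ŷ = -2 + 0.5·30 = 13; e = 13.5 − 13 = 0.5
x=45: ŷ = -2 + 0.5·45 = 20.5; e = 20.5 − 20.5 = 0
x=50: ŷ = -2 + 0.5·50 = 23; e = 24 − 23 = 1
x=55: ŷ = -2 + 0.5·55 = 25.5; e = 24.5 − 25.5 = -1
x=70: ŷ = -2 + 0.5·70 = 33; e = 31.5 − 33 = -1.5
x=75: ŷ = -2 + 0.5·75 = 35.5; e = 35 − 35.5 = -0.5
x=80: ŷ = -2 + 0.5·80 = 38; e = 38 − 38 = 0
x=85: ŷ = -2 + 0.5·85 = 40.5; e = 41 − 40.5 = 0.5
x=90: ŷ = -2 + 0.5·90 = 43; e = 44 − 43 = 1
SSE = 0.25 + 0 + 1 + 1 + 2.25 + 0.25 + 0 + 0.25 + 1 = 6
s = √(6/7) = 0.92582
e/s = -1.5 / 0.92582 = -1.6202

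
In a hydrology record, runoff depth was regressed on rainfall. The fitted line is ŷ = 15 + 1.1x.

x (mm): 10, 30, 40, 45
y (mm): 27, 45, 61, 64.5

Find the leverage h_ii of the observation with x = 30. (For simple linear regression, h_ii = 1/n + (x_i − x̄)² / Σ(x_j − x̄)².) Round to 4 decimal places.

x̄ = (10 + 30 + 40 + 45)/4 = 31.25
Σ(x − x̄)² = 451.562 + 1.5625 + 76.5625 + 189.062 = 718.75
h = 1/4 + (-1.25)²/718.75 = 0.25 + 0.00217391 = 0.2522

h = 0.2522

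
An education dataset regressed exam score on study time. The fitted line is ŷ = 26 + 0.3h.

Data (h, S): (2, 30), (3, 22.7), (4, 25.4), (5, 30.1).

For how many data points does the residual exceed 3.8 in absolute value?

1

h=2: ŷ = 26 + 0.3·2 = 26.6; e = 30 − 26.6 = 3.4
h=3: ŷ = 26 + 0.3·3 = 26.9; e = 22.7 − 26.9 = -4.2
h=4: ŷ = 26 + 0.3·4 = 27.2; e = 25.4 − 27.2 = -1.8
h=5: ŷ = 26 + 0.3·5 = 27.5; e = 30.1 − 27.5 = 2.6
|e| > 3.8: h=3 (|e|=4.2) → 1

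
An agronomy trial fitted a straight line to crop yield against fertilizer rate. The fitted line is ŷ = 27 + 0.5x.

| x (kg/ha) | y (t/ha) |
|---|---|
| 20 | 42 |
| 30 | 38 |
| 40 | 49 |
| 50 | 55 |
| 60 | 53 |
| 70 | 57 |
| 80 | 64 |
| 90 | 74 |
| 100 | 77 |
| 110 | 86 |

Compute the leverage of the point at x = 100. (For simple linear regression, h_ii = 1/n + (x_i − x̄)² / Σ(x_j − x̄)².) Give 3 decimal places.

h = 0.248

x̄ = (20 + 30 + 40 + 50 + 60 + 70 + 80 + 90 + 100 + 110)/10 = 65
Σ(x − x̄)² = 2025 + 1225 + 625 + 225 + 25 + 25 + 225 + 625 + 1225 + 2025 = 8250
h = 1/10 + (35)²/8250 = 0.1 + 0.148485 = 0.248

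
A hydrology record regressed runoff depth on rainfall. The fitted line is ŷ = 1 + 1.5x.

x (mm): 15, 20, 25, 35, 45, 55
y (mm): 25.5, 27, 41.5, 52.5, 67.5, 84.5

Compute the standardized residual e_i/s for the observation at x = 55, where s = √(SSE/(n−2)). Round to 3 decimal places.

x=15: ŷ = 1 + 1.5·15 = 23.5; e = 25.5 − 23.5 = 2
x=20: ŷ = 1 + 1.5·20 = 31; e = 27 − 31 = -4
x=25: ŷ = 1 + 1.5·25 = 38.5; e = 41.5 − 38.5 = 3
x=35: ŷ = 1 + 1.5·35 = 53.5; e = 52.5 − 53.5 = -1
x=45: ŷ = 1 + 1.5·45 = 68.5; e = 67.5 − 68.5 = -1
x=55: ŷ = 1 + 1.5·55 = 83.5; e = 84.5 − 83.5 = 1
SSE = 4 + 16 + 9 + 1 + 1 + 1 = 32
s = √(32/4) = 2.82843
e/s = 1 / 2.82843 = 0.354

0.354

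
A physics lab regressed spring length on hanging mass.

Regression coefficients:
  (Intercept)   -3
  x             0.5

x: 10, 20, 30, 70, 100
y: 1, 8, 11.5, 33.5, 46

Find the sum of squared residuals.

x=10: ŷ = -3 + 0.5·10 = 2; r = 1 − 2 = -1
x=20: ŷ = -3 + 0.5·20 = 7; r = 8 − 7 = 1
x=30: ŷ = -3 + 0.5·30 = 12; r = 11.5 − 12 = -0.5
x=70: ŷ = -3 + 0.5·70 = 32; r = 33.5 − 32 = 1.5
x=100: ŷ = -3 + 0.5·100 = 47; r = 46 − 47 = -1
SSE = 1 + 1 + 0.25 + 2.25 + 1 = 5.5

SSE = 5.5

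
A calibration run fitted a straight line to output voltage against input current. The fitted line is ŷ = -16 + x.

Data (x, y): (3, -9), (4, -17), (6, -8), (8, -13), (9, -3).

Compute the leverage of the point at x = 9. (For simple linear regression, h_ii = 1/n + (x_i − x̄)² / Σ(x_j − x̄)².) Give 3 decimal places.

x̄ = (3 + 4 + 6 + 8 + 9)/5 = 6
Σ(x − x̄)² = 9 + 4 + 0 + 4 + 9 = 26
h = 1/5 + (3)²/26 = 0.2 + 0.346154 = 0.546

h = 0.546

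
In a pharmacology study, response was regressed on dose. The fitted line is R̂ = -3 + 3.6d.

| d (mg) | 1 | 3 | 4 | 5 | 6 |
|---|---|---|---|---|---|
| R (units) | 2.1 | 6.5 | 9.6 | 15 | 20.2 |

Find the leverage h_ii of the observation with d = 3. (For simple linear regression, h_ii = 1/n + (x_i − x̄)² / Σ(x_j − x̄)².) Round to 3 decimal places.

h = 0.243

d̄ = (1 + 3 + 4 + 5 + 6)/5 = 3.8
Σ(d − d̄)² = 7.84 + 0.64 + 0.04 + 1.44 + 4.84 = 14.8
h = 1/5 + (-0.8)²/14.8 = 0.2 + 0.0432432 = 0.243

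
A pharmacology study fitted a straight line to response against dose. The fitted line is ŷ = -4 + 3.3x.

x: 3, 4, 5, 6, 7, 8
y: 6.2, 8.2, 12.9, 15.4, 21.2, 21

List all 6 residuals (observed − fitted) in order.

x=3: ŷ = -4 + 3.3·3 = 5.9; e = 6.2 − 5.9 = 0.3
x=4: ŷ = -4 + 3.3·4 = 9.2; e = 8.2 − 9.2 = -1
x=5: ŷ = -4 + 3.3·5 = 12.5; e = 12.9 − 12.5 = 0.4
x=6: ŷ = -4 + 3.3·6 = 15.8; e = 15.4 − 15.8 = -0.4
x=7: ŷ = -4 + 3.3·7 = 19.1; e = 21.2 − 19.1 = 2.1
x=8: ŷ = -4 + 3.3·8 = 22.4; e = 21 − 22.4 = -1.4

0.3, -1, 0.4, -0.4, 2.1, -1.4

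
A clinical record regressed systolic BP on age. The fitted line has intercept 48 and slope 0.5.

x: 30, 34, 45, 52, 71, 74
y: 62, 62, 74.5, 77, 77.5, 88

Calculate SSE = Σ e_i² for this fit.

x=30: ŷ = 48 + 0.5·30 = 63; e = 62 − 63 = -1
x=34: ŷ = 48 + 0.5·34 = 65; e = 62 − 65 = -3
x=45: ŷ = 48 + 0.5·45 = 70.5; e = 74.5 − 70.5 = 4
x=52: ŷ = 48 + 0.5·52 = 74; e = 77 − 74 = 3
x=71: ŷ = 48 + 0.5·71 = 83.5; e = 77.5 − 83.5 = -6
x=74: ŷ = 48 + 0.5·74 = 85; e = 88 − 85 = 3
SSE = 1 + 9 + 16 + 9 + 36 + 9 = 80

SSE = 80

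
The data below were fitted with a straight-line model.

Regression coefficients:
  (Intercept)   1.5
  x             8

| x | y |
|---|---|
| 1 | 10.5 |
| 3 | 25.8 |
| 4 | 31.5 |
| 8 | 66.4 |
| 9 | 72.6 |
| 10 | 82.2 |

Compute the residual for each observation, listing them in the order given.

x=1: ŷ = 1.5 + 8·1 = 9.5; e = 10.5 − 9.5 = 1
x=3: ŷ = 1.5 + 8·3 = 25.5; e = 25.8 − 25.5 = 0.3
x=4: ŷ = 1.5 + 8·4 = 33.5; e = 31.5 − 33.5 = -2
x=8: ŷ = 1.5 + 8·8 = 65.5; e = 66.4 − 65.5 = 0.9
x=9: ŷ = 1.5 + 8·9 = 73.5; e = 72.6 − 73.5 = -0.9
x=10: ŷ = 1.5 + 8·10 = 81.5; e = 82.2 − 81.5 = 0.7

1, 0.3, -2, 0.9, -0.9, 0.7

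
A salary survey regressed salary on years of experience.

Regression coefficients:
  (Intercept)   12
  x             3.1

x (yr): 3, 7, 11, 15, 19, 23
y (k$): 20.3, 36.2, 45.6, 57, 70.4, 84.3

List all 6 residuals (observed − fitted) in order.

x=3: ŷ = 12 + 3.1·3 = 21.3; e = 20.3 − 21.3 = -1
x=7: ŷ = 12 + 3.1·7 = 33.7; e = 36.2 − 33.7 = 2.5
x=11: ŷ = 12 + 3.1·11 = 46.1; e = 45.6 − 46.1 = -0.5
x=15: ŷ = 12 + 3.1·15 = 58.5; e = 57 − 58.5 = -1.5
x=19: ŷ = 12 + 3.1·19 = 70.9; e = 70.4 − 70.9 = -0.5
x=23: ŷ = 12 + 3.1·23 = 83.3; e = 84.3 − 83.3 = 1

-1, 2.5, -0.5, -1.5, -0.5, 1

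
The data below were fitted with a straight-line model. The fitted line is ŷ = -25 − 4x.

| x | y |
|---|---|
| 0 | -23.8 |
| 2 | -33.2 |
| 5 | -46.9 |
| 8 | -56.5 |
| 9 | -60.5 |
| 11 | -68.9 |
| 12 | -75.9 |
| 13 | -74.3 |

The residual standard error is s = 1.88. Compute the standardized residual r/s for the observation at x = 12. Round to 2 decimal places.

ŷ = -25 − 4·12 = -73
r = -75.9 − (-73) = -2.9
r/s = -2.9 / 1.88 = -1.54

-1.54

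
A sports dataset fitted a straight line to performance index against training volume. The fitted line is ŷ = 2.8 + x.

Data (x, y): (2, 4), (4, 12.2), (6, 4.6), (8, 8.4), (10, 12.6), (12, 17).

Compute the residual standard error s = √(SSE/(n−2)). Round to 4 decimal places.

s = 3.8105

x=2: ŷ = 2.8 + 2 = 4.8; e = 4 − 4.8 = -0.8
x=4: ŷ = 2.8 + 4 = 6.8; e = 12.2 − 6.8 = 5.4
x=6: ŷ = 2.8 + 6 = 8.8; e = 4.6 − 8.8 = -4.2
x=8: ŷ = 2.8 + 8 = 10.8; e = 8.4 − 10.8 = -2.4
x=10: ŷ = 2.8 + 10 = 12.8; e = 12.6 − 12.8 = -0.2
x=12: ŷ = 2.8 + 12 = 14.8; e = 17 − 14.8 = 2.2
SSE = 0.64 + 29.16 + 17.64 + 5.76 + 0.04 + 4.84 = 58.08
s = √(58.08/4) = √14.52 ≈ 3.8105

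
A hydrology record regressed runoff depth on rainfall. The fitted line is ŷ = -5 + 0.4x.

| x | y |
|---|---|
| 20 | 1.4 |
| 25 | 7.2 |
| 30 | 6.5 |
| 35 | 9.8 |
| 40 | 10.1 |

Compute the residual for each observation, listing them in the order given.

-1.6, 2.2, -0.5, 0.8, -0.9

x=20: ŷ = -5 + 0.4·20 = 3; e = 1.4 − 3 = -1.6
x=25: ŷ = -5 + 0.4·25 = 5; e = 7.2 − 5 = 2.2
x=30: ŷ = -5 + 0.4·30 = 7; e = 6.5 − 7 = -0.5
x=35: ŷ = -5 + 0.4·35 = 9; e = 9.8 − 9 = 0.8
x=40: ŷ = -5 + 0.4·40 = 11; e = 10.1 − 11 = -0.9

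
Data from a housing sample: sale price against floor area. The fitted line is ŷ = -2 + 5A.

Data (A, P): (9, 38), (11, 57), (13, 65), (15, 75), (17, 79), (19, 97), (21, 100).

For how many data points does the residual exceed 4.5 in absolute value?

A=9: ŷ = -2 + 5·9 = 43; r = 38 − 43 = -5
A=11: ŷ = -2 + 5·11 = 53; r = 57 − 53 = 4
A=13: ŷ = -2 + 5·13 = 63; r = 65 − 63 = 2
A=15: ŷ = -2 + 5·15 = 73; r = 75 − 73 = 2
A=17: ŷ = -2 + 5·17 = 83; r = 79 − 83 = -4
A=19: ŷ = -2 + 5·19 = 93; r = 97 − 93 = 4
A=21: ŷ = -2 + 5·21 = 103; r = 100 − 103 = -3
|r| > 4.5: A=9 (|r|=5) → 1

1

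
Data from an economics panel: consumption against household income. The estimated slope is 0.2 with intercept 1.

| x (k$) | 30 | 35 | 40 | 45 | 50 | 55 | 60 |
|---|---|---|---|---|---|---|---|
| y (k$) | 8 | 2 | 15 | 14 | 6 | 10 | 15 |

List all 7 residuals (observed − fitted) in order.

x=30: ŷ = 1 + 0.2·30 = 7; e = 8 − 7 = 1
x=35: ŷ = 1 + 0.2·35 = 8; e = 2 − 8 = -6
x=40: ŷ = 1 + 0.2·40 = 9; e = 15 − 9 = 6
x=45: ŷ = 1 + 0.2·45 = 10; e = 14 − 10 = 4
x=50: ŷ = 1 + 0.2·50 = 11; e = 6 − 11 = -5
x=55: ŷ = 1 + 0.2·55 = 12; e = 10 − 12 = -2
x=60: ŷ = 1 + 0.2·60 = 13; e = 15 − 13 = 2

1, -6, 6, 4, -5, -2, 2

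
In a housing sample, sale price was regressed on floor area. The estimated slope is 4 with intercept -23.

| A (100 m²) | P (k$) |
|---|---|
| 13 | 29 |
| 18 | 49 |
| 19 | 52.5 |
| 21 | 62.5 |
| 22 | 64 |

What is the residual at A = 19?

ŷ = -23 + 4·19 = 53
r = 52.5 − 53 = -0.5

r = -0.5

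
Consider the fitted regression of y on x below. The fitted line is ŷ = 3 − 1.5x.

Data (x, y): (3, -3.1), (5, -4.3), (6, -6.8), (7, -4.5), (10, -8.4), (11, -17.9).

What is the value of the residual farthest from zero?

x=3: ŷ = 3 − 1.5·3 = -1.5; e = -3.1 − (-1.5) = -1.6
x=5: ŷ = 3 − 1.5·5 = -4.5; e = -4.3 − (-4.5) = 0.2
x=6: ŷ = 3 − 1.5·6 = -6; e = -6.8 − (-6) = -0.8
x=7: ŷ = 3 − 1.5·7 = -7.5; e = -4.5 − (-7.5) = 3
x=10: ŷ = 3 − 1.5·10 = -12; e = -8.4 − (-12) = 3.6
x=11: ŷ = 3 − 1.5·11 = -13.5; e = -17.9 − (-13.5) = -4.4
Largest |e| is 4.4 at x = 11, residual -4.4.

e = -4.4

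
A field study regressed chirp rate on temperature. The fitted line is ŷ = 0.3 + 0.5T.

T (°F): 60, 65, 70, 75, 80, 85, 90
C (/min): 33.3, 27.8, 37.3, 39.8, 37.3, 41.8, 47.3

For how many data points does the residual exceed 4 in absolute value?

1

T=60: ŷ = 0.3 + 0.5·60 = 30.3; e = 33.3 − 30.3 = 3
T=65: ŷ = 0.3 + 0.5·65 = 32.8; e = 27.8 − 32.8 = -5
T=70: ŷ = 0.3 + 0.5·70 = 35.3; e = 37.3 − 35.3 = 2
T=75: ŷ = 0.3 + 0.5·75 = 37.8; e = 39.8 − 37.8 = 2
T=80: ŷ = 0.3 + 0.5·80 = 40.3; e = 37.3 − 40.3 = -3
T=85: ŷ = 0.3 + 0.5·85 = 42.8; e = 41.8 − 42.8 = -1
T=90: ŷ = 0.3 + 0.5·90 = 45.3; e = 47.3 − 45.3 = 2
|e| > 4: T=65 (|e|=5) → 1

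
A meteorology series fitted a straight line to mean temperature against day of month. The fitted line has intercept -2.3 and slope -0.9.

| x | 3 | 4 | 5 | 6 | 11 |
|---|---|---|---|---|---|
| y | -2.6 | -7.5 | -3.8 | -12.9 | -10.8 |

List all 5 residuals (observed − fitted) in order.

x=3: ŷ = -2.3 − 0.9·3 = -5; e = -2.6 − (-5) = 2.4
x=4: ŷ = -2.3 − 0.9·4 = -5.9; e = -7.5 − (-5.9) = -1.6
x=5: ŷ = -2.3 − 0.9·5 = -6.8; e = -3.8 − (-6.8) = 3
x=6: ŷ = -2.3 − 0.9·6 = -7.7; e = -12.9 − (-7.7) = -5.2
x=11: ŷ = -2.3 − 0.9·11 = -12.2; e = -10.8 − (-12.2) = 1.4

2.4, -1.6, 3, -5.2, 1.4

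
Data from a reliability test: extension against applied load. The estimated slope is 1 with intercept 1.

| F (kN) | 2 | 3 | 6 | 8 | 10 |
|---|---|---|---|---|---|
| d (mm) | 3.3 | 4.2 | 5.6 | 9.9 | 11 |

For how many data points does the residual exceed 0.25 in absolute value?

3

F=2: ŷ = 1 + 2 = 3; r = 3.3 − 3 = 0.3
F=3: ŷ = 1 + 3 = 4; r = 4.2 − 4 = 0.2
F=6: ŷ = 1 + 6 = 7; r = 5.6 − 7 = -1.4
F=8: ŷ = 1 + 8 = 9; r = 9.9 − 9 = 0.9
F=10: ŷ = 1 + 10 = 11; r = 11 − 11 = 0
|r| > 0.25: F=2 (|r|=0.3), F=6 (|r|=1.4), F=8 (|r|=0.9) → 3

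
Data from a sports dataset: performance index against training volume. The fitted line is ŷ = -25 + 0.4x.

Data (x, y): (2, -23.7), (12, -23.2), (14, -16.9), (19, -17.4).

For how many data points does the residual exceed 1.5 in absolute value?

x=2: ŷ = -25 + 0.4·2 = -24.2; e = -23.7 − (-24.2) = 0.5
x=12: ŷ = -25 + 0.4·12 = -20.2; e = -23.2 − (-20.2) = -3
x=14: ŷ = -25 + 0.4·14 = -19.4; e = -16.9 − (-19.4) = 2.5
x=19: ŷ = -25 + 0.4·19 = -17.4; e = -17.4 − (-17.4) = 0
|e| > 1.5: x=12 (|e|=3), x=14 (|e|=2.5) → 2

2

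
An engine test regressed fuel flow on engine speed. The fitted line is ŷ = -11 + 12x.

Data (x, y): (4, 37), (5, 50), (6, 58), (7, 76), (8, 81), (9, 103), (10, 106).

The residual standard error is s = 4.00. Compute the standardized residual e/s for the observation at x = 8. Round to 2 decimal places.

ŷ = -11 + 12·8 = 85
e = 81 − 85 = -4
e/s = -4 / 4.00 = -1.00

-1.00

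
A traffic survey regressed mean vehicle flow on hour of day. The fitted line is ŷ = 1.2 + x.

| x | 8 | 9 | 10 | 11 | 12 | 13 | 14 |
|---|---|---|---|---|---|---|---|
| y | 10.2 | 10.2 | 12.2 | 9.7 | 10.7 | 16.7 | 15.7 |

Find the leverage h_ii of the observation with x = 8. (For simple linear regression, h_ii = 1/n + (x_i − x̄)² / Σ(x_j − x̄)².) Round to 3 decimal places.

x̄ = (8 + 9 + 10 + 11 + 12 + 13 + 14)/7 = 11
Σ(x − x̄)² = 9 + 4 + 1 + 0 + 1 + 4 + 9 = 28
h = 1/7 + (-3)²/28 = 0.142857 + 0.321429 = 0.464

h = 0.464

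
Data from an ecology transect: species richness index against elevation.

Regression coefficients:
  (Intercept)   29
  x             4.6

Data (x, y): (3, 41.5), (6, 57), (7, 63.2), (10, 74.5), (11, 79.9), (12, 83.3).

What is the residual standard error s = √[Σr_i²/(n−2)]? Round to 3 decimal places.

x=3: ŷ = 29 + 4.6·3 = 42.8; r = 41.5 − 42.8 = -1.3
x=6: ŷ = 29 + 4.6·6 = 56.6; r = 57 − 56.6 = 0.4
x=7: ŷ = 29 + 4.6·7 = 61.2; r = 63.2 − 61.2 = 2
x=10: ŷ = 29 + 4.6·10 = 75; r = 74.5 − 75 = -0.5
x=11: ŷ = 29 + 4.6·11 = 79.6; r = 79.9 − 79.6 = 0.3
x=12: ŷ = 29 + 4.6·12 = 84.2; r = 83.3 − 84.2 = -0.9
SSE = 1.69 + 0.16 + 4 + 0.25 + 0.09 + 0.81 = 7
s = √(7/4) = √1.75 ≈ 1.323

s = 1.323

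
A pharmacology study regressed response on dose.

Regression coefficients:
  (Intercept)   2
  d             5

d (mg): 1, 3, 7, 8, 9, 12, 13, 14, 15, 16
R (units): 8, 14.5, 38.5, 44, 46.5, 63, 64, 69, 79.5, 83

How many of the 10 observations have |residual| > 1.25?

d=1: ŷ = 2 + 5·1 = 7; e = 8 − 7 = 1
d=3: ŷ = 2 + 5·3 = 17; e = 14.5 − 17 = -2.5
d=7: ŷ = 2 + 5·7 = 37; e = 38.5 − 37 = 1.5
d=8: ŷ = 2 + 5·8 = 42; e = 44 − 42 = 2
d=9: ŷ = 2 + 5·9 = 47; e = 46.5 − 47 = -0.5
d=12: ŷ = 2 + 5·12 = 62; e = 63 − 62 = 1
d=13: ŷ = 2 + 5·13 = 67; e = 64 − 67 = -3
d=14: ŷ = 2 + 5·14 = 72; e = 69 − 72 = -3
d=15: ŷ = 2 + 5·15 = 77; e = 79.5 − 77 = 2.5
d=16: ŷ = 2 + 5·16 = 82; e = 83 − 82 = 1
|e| > 1.25: d=3 (|e|=2.5), d=7 (|e|=1.5), d=8 (|e|=2), d=13 (|e|=3), d=14 (|e|=3), d=15 (|e|=2.5) → 6

6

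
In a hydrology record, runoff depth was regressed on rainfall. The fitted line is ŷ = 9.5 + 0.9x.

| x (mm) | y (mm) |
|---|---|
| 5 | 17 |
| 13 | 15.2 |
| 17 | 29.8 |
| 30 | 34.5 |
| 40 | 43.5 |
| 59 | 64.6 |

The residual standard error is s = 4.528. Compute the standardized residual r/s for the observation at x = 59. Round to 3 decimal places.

ŷ = 9.5 + 0.9·59 = 62.6
r = 64.6 − 62.6 = 2
r/s = 2 / 4.528 = 0.442

0.442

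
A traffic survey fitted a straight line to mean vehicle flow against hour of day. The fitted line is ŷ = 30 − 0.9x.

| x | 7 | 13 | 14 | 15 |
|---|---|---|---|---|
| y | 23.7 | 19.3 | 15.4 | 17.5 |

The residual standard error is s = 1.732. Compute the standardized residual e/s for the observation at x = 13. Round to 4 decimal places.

ŷ = 30 − 0.9·13 = 18.3
e = 19.3 − 18.3 = 1
e/s = 1 / 1.732 = 0.5774

0.5774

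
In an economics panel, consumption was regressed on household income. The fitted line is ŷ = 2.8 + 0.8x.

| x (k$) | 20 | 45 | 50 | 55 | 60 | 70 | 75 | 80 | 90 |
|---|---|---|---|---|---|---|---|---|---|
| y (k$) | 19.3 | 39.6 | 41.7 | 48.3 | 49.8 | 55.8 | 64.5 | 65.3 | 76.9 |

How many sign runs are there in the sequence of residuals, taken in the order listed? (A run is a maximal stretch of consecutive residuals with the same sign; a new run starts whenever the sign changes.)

7 runs

x=20: ŷ = 2.8 + 0.8·20 = 18.8; e = 19.3 − 18.8 = 0.5
x=45: ŷ = 2.8 + 0.8·45 = 38.8; e = 39.6 − 38.8 = 0.8
x=50: ŷ = 2.8 + 0.8·50 = 42.8; e = 41.7 − 42.8 = -1.1
x=55: ŷ = 2.8 + 0.8·55 = 46.8; e = 48.3 − 46.8 = 1.5
x=60: ŷ = 2.8 + 0.8·60 = 50.8; e = 49.8 − 50.8 = -1
x=70: ŷ = 2.8 + 0.8·70 = 58.8; e = 55.8 − 58.8 = -3
x=75: ŷ = 2.8 + 0.8·75 = 62.8; e = 64.5 − 62.8 = 1.7
x=80: ŷ = 2.8 + 0.8·80 = 66.8; e = 65.3 − 66.8 = -1.5
x=90: ŷ = 2.8 + 0.8·90 = 74.8; e = 76.9 − 74.8 = 2.1
Signs: + + − + − − + − +
Runs: +×2, −×1, +×1, −×2, +×1, −×1, +×1 → 7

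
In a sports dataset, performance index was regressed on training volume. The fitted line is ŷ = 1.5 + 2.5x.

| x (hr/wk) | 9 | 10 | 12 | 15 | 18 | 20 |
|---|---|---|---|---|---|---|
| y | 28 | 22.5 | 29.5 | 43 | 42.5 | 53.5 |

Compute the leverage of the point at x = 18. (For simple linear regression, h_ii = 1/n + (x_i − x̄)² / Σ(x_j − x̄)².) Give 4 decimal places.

h = 0.3299

x̄ = (9 + 10 + 12 + 15 + 18 + 20)/6 = 14
Σ(x − x̄)² = 25 + 16 + 4 + 1 + 16 + 36 = 98
h = 1/6 + (4)²/98 = 0.166667 + 0.163265 = 0.3299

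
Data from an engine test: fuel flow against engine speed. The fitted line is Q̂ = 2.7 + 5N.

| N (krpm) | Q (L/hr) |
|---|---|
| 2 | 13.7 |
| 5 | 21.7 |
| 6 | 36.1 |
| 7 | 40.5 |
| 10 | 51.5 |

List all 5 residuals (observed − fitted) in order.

N=2: Q̂ = 2.7 + 5·2 = 12.7; e = 13.7 − 12.7 = 1
N=5: Q̂ = 2.7 + 5·5 = 27.7; e = 21.7 − 27.7 = -6
N=6: Q̂ = 2.7 + 5·6 = 32.7; e = 36.1 − 32.7 = 3.4
N=7: Q̂ = 2.7 + 5·7 = 37.7; e = 40.5 − 37.7 = 2.8
N=10: Q̂ = 2.7 + 5·10 = 52.7; e = 51.5 − 52.7 = -1.2

1, -6, 3.4, 2.8, -1.2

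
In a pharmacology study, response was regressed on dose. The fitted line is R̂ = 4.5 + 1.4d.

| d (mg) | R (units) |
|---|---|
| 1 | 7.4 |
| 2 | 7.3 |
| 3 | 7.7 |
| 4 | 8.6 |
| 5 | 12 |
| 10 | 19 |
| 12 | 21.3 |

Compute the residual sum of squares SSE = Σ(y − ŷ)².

d=1: R̂ = 4.5 + 1.4·1 = 5.9; e = 7.4 − 5.9 = 1.5
d=2: R̂ = 4.5 + 1.4·2 = 7.3; e = 7.3 − 7.3 = 0
d=3: R̂ = 4.5 + 1.4·3 = 8.7; e = 7.7 − 8.7 = -1
d=4: R̂ = 4.5 + 1.4·4 = 10.1; e = 8.6 − 10.1 = -1.5
d=5: R̂ = 4.5 + 1.4·5 = 11.5; e = 12 − 11.5 = 0.5
d=10: R̂ = 4.5 + 1.4·10 = 18.5; e = 19 − 18.5 = 0.5
d=12: R̂ = 4.5 + 1.4·12 = 21.3; e = 21.3 − 21.3 = 0
SSE = 2.25 + 0 + 1 + 2.25 + 0.25 + 0.25 + 0 = 6

SSE = 6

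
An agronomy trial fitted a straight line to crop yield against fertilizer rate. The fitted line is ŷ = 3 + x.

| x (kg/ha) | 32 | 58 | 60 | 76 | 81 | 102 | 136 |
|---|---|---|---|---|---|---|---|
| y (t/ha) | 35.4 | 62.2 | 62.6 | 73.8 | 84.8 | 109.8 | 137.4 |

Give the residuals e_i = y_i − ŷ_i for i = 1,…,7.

x=32: ŷ = 3 + 32 = 35; e = 35.4 − 35 = 0.4
x=58: ŷ = 3 + 58 = 61; e = 62.2 − 61 = 1.2
x=60: ŷ = 3 + 60 = 63; e = 62.6 − 63 = -0.4
x=76: ŷ = 3 + 76 = 79; e = 73.8 − 79 = -5.2
x=81: ŷ = 3 + 81 = 84; e = 84.8 − 84 = 0.8
x=102: ŷ = 3 + 102 = 105; e = 109.8 − 105 = 4.8
x=136: ŷ = 3 + 136 = 139; e = 137.4 − 139 = -1.6

0.4, 1.2, -0.4, -5.2, 0.8, 4.8, -1.6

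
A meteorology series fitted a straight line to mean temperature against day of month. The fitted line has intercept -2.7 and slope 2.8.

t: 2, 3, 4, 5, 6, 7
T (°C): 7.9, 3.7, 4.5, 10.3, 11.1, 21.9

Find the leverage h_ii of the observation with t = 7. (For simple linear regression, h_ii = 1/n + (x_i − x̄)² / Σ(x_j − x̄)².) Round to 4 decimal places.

t̄ = (2 + 3 + 4 + 5 + 6 + 7)/6 = 4.5
Σ(t − t̄)² = 6.25 + 2.25 + 0.25 + 0.25 + 2.25 + 6.25 = 17.5
h = 1/6 + (2.5)²/17.5 = 0.166667 + 0.357143 = 0.5238

h = 0.5238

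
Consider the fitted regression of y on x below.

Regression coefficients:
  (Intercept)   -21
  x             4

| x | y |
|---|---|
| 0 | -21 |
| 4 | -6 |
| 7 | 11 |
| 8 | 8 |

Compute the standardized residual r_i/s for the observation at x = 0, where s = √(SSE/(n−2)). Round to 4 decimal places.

x=0: ŷ = -21 + 4·0 = -21; r = -21 − (-21) = 0
x=4: ŷ = -21 + 4·4 = -5; r = -6 − (-5) = -1
x=7: ŷ = -21 + 4·7 = 7; r = 11 − 7 = 4
x=8: ŷ = -21 + 4·8 = 11; r = 8 − 11 = -3
SSE = 0 + 1 + 16 + 9 = 26
s = √(26/2) = 3.60555
r/s = 0 / 3.60555 = 0.0000

0.0000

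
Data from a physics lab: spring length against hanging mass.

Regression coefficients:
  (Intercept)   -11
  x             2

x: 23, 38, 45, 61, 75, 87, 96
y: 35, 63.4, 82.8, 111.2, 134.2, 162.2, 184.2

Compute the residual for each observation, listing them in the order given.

x=23: ŷ = -11 + 2·23 = 35; e = 35 − 35 = 0
x=38: ŷ = -11 + 2·38 = 65; e = 63.4 − 65 = -1.6
x=45: ŷ = -11 + 2·45 = 79; e = 82.8 − 79 = 3.8
x=61: ŷ = -11 + 2·61 = 111; e = 111.2 − 111 = 0.2
x=75: ŷ = -11 + 2·75 = 139; e = 134.2 − 139 = -4.8
x=87: ŷ = -11 + 2·87 = 163; e = 162.2 − 163 = -0.8
x=96: ŷ = -11 + 2·96 = 181; e = 184.2 − 181 = 3.2

0, -1.6, 3.8, 0.2, -4.8, -0.8, 3.2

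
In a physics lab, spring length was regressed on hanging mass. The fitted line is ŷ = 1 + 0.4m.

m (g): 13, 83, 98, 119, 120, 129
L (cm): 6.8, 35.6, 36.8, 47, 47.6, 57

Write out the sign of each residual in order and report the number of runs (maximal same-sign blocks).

3 runs

m=13: ŷ = 1 + 0.4·13 = 6.2; r = 6.8 − 6.2 = 0.6
m=83: ŷ = 1 + 0.4·83 = 34.2; r = 35.6 − 34.2 = 1.4
m=98: ŷ = 1 + 0.4·98 = 40.2; r = 36.8 − 40.2 = -3.4
m=119: ŷ = 1 + 0.4·119 = 48.6; r = 47 − 48.6 = -1.6
m=120: ŷ = 1 + 0.4·120 = 49; r = 47.6 − 49 = -1.4
m=129: ŷ = 1 + 0.4·129 = 52.6; r = 57 − 52.6 = 4.4
Signs: + + − − − +
Runs: +×2, −×3, +×1 → 3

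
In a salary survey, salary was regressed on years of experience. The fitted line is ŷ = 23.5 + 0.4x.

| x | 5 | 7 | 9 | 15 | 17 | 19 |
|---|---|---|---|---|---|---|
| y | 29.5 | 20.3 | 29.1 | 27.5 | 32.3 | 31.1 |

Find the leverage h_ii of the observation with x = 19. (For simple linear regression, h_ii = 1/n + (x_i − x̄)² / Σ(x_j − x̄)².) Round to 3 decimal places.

h = 0.462

x̄ = (5 + 7 + 9 + 15 + 17 + 19)/6 = 12
Σ(x − x̄)² = 49 + 25 + 9 + 9 + 25 + 49 = 166
h = 1/6 + (7)²/166 = 0.166667 + 0.295181 = 0.462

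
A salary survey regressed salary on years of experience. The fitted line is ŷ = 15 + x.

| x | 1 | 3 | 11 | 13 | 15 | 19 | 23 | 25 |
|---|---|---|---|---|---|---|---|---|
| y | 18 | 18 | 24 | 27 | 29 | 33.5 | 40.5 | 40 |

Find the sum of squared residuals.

SSE = 16.5

x=1: ŷ = 15 + 1 = 16; r = 18 − 16 = 2
x=3: ŷ = 15 + 3 = 18; r = 18 − 18 = 0
x=11: ŷ = 15 + 11 = 26; r = 24 − 26 = -2
x=13: ŷ = 15 + 13 = 28; r = 27 − 28 = -1
x=15: ŷ = 15 + 15 = 30; r = 29 − 30 = -1
x=19: ŷ = 15 + 19 = 34; r = 33.5 − 34 = -0.5
x=23: ŷ = 15 + 23 = 38; r = 40.5 − 38 = 2.5
x=25: ŷ = 15 + 25 = 40; r = 40 − 40 = 0
SSE = 4 + 0 + 4 + 1 + 1 + 0.25 + 6.25 + 0 = 16.5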